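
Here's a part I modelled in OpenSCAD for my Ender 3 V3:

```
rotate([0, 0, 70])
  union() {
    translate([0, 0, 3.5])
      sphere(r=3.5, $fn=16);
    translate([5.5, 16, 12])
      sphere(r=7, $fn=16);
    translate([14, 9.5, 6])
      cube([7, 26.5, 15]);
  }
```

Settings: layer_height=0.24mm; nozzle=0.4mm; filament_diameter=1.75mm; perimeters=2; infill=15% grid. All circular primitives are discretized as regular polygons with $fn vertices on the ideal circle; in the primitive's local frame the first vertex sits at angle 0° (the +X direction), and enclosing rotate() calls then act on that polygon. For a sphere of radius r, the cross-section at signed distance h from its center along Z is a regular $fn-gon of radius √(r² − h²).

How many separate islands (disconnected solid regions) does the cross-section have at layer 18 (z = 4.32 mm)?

At z = 4.32 mm: the r=3.5 sphere slices to a regular 16-gon of circumradius 3.403 (√(r²−h²) with h=0.82 from center); the sphere at (5.5, 16) is absent (|z−center|=7.680 > r=7); the cube at (14, 9.5) is absent (z outside [6, 21]); Combining (union): only the r=3.5 sphere is present, so the union is just that shape — 1 connected region; (whole slice rotated 70° about Z — lengths, areas and connectivity unchanged). Overall, the cross-section is a single solid region. Island count = 1.

1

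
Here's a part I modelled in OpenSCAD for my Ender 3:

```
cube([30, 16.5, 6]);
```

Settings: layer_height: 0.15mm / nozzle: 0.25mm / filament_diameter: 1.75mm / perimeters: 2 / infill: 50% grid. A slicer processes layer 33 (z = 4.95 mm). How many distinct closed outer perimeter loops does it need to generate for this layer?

At z = 4.95 mm: the cube (footprint 30×16.5) is included at this height. The result has 1 disconnected region.

1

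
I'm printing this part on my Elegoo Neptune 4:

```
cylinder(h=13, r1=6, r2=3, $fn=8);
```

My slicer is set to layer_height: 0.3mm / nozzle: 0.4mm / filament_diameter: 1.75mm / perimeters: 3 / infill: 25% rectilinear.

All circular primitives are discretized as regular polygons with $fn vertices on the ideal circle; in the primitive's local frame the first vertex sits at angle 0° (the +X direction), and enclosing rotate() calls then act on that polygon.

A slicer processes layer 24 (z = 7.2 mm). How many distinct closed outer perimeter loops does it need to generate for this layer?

At z = 7.2 mm: the cone contributes a regular 8-gon of circumradius 4.338 (interpolated between r1=6 and r2=3 at t=0.554). The result has 1 disconnected region.

1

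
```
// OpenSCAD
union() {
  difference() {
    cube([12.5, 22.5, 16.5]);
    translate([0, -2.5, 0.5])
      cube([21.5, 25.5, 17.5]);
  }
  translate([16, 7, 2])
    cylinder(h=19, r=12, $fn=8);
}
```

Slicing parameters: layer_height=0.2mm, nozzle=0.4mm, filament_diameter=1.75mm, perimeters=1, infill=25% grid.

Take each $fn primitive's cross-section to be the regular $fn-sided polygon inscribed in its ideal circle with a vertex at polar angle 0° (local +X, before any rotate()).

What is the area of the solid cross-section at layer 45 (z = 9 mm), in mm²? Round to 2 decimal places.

At z = 9 mm: the cube (footprint 12.5×22.5) is included at this height (area 281.25 mm²); the cube at (0, -2.5) is present — its section is the full 21.5×25.5 rectangle (area 548.25 mm²); After the difference (first − rest): starting from the 12.5×22.5 cube (281.25 mm²), the 21.5×25.5 cube at (0, -2.5) covers all of what remains (removes everything) — nothing remains; the cylinder at (16, 7): section is a regular 8-gon, circumradius r=12 (area = (8/2)·12.000²·sin(360°/8) = 407.29 mm²); Merging all regions: only the r=12 cylinder at (16, 7) is present, so the union is just that shape — area = 407.29 mm². Overall, the cross-section is a single solid region. Net area = 407.29 mm².

407.29 mm²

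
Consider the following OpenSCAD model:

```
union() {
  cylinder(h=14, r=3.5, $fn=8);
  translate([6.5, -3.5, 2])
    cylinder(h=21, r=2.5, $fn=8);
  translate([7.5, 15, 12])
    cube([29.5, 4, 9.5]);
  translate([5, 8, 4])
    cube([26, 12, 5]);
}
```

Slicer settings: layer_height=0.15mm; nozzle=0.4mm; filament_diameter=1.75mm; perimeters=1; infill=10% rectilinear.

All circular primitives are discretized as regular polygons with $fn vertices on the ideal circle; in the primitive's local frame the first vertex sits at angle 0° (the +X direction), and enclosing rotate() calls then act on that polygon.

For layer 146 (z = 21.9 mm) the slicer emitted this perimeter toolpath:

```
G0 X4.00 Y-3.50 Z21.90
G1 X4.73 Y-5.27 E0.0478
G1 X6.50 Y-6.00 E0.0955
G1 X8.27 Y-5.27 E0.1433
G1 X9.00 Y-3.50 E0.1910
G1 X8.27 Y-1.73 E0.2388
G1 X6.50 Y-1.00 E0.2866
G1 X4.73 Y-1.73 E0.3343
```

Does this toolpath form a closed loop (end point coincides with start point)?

Start point (G0): (4.00, -3.50). End point (last G1): the path does not return to the start — open.

no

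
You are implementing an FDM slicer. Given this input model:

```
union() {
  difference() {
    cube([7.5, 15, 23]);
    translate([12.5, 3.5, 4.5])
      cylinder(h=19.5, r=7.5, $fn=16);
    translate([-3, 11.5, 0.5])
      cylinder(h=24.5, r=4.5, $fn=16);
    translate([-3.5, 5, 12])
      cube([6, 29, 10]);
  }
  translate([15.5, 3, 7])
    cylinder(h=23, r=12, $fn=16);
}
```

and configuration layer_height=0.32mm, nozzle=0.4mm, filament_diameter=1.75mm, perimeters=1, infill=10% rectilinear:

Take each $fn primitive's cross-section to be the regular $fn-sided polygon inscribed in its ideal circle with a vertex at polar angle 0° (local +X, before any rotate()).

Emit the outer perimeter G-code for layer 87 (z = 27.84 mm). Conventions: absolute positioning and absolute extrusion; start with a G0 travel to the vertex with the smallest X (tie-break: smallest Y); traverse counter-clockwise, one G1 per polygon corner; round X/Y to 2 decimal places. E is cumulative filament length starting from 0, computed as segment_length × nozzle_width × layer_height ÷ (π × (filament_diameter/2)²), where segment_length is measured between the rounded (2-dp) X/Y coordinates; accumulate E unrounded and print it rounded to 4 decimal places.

G0 X3.50 Y3.00 Z27.84
G1 X4.41 Y-1.59 E0.2490
G1 X7.01 Y-5.49 E0.4985
G1 X10.91 Y-8.09 E0.7479
G1 X15.50 Y-9.00 E0.9969
G1 X20.09 Y-8.09 E1.2459
G1 X23.99 Y-5.49 E1.4954
G1 X26.59 Y-1.59 E1.7448
G1 X27.50 Y3.00 E1.9938
G1 X26.59 Y7.59 E2.2428
G1 X23.99 Y11.49 E2.4923
G1 X20.09 Y14.09 E2.7417
G1 X15.50 Y15.00 E2.9907
G1 X10.91 Y14.09 E3.2397
G1 X7.01 Y11.49 E3.4892
G1 X4.41 Y7.59 E3.7386
G1 X3.50 Y3.00 E3.9876

At z = 27.84 mm: the cube does not reach this height (z outside [0, 23]); the cylinder at (12.5, 3.5) is not intersected at this z (z outside [4.5, 24]); the cylinder at (-3, 11.5) is absent (z outside [0.5, 25]); the cube at (-3.5, 5) is absent (z outside [12, 22]); Subtracting the remaining from the first: the first operand is absent here, so nothing remains; the r=12 cylinder at (15.5, 3) gives a regular 16-gon of circumradius 12 (constant along its height); Taking the union: only the r=12 cylinder at (15.5, 3) is present, so the union is just that shape — 1 connected region. The outline is a single polygon with 16 vertices. Extrusion per mm of travel: 0.4 × 0.32 / (π × 0.875²) = 0.053216. Accumulating E over each segment gives final E = 3.9876.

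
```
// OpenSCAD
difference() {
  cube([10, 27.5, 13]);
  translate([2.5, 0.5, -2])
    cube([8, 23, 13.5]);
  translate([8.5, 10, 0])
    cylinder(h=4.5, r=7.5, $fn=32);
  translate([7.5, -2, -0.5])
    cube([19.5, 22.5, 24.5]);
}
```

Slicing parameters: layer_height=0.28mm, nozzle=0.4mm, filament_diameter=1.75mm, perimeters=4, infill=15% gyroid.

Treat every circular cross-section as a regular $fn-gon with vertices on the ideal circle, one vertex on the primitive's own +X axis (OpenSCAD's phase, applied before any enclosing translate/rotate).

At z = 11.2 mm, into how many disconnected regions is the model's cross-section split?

1

At z = 11.2 mm: the 10×27.5 cube contributes its full rectangle; the cube at (2.5, 0.5) is present — its section is the full 8×23 rectangle; the cylinder at (8.5, 10) does not reach this height (z outside [0, 4.5]); the cube at (7.5, -2) is present — its section is the full 19.5×22.5 rectangle; After the difference (first − rest): starting from the 10×27.5 cube, the 8×23 cube at (2.5, 0.5) partially overlaps it — only the 172.50 mm² overlap (of its 184.00 mm²) is removed, clipping the outline; the 19.5×22.5 cube at (7.5, -2) partially overlaps it — only the 1.25 mm² overlap (of its 438.75 mm²) is removed, clipping the outline — 1 connected region. The result has 1 disconnected region.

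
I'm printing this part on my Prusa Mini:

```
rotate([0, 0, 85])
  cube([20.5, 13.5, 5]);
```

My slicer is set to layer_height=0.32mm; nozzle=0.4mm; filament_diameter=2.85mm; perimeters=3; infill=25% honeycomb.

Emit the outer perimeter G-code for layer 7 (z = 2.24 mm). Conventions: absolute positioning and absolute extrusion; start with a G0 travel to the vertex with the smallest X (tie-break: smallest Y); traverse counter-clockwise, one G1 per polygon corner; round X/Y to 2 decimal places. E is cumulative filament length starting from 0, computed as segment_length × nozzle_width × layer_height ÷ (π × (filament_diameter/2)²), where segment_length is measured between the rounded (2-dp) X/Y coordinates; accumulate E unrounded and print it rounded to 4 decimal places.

At z = 2.24 mm: the cube is present — its section is the full 20.5×13.5 rectangle; (whole slice rotated 85° about Z — lengths, areas and connectivity unchanged). The outline is a single polygon with 4 vertices. Extrusion per mm of travel: 0.4 × 0.32 / (π × 1.425²) = 0.020065. Accumulating E over each segment gives final E = 1.3644.

G0 X-13.45 Y1.18 Z2.24
G1 X0.00 Y0.00 E0.2709
G1 X1.79 Y20.42 E0.6822
G1 X-11.66 Y21.60 E0.9531
G1 X-13.45 Y1.18 E1.3644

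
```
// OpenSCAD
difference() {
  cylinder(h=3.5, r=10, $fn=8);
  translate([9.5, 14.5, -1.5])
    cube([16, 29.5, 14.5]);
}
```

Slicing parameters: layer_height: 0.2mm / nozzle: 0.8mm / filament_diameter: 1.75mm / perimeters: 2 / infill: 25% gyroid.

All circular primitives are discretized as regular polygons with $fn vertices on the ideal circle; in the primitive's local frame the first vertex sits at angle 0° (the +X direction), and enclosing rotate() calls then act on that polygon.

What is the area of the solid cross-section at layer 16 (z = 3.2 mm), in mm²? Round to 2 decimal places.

At z = 3.2 mm: the r=10 cylinder gives a regular 8-gon of circumradius 10 (constant along its height) (area = (8/2)·10.000²·sin(360°/8) = 282.84 mm²); the cube at (9.5, 14.5) (footprint 16×29.5) is included at this height (area 472.00 mm²); Taking the first minus the rest: starting from the r=10 cylinder (282.84 mm²), the 16×29.5 cube at (9.5, 14.5) misses the remaining region (no effect) — area = 282.84 mm². Overall, the cross-section is a single solid region. Net area = 282.84 mm².

282.84 mm²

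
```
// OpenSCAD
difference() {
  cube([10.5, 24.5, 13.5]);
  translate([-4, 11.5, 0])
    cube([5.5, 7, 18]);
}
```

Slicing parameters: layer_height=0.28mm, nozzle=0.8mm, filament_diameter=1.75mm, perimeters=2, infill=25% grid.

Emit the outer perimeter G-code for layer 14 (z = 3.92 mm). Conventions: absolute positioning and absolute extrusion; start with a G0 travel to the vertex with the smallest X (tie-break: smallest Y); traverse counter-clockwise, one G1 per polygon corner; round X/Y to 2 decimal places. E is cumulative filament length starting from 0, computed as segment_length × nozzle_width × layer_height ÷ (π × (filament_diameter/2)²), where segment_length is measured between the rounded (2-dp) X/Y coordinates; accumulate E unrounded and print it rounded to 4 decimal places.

At z = 3.92 mm: the 10.5×24.5 cube contributes its full rectangle; the cube at (-4, 11.5) (footprint 5.5×7) is included at this height; Subtracting the remaining from the first: starting from the 10.5×24.5 cube, the 5.5×7 cube at (-4, 11.5) partially overlaps it — only the 10.50 mm² overlap (of its 38.50 mm²) is removed, clipping the outline — 1 connected region. The outline is a single polygon with 8 vertices. Extrusion per mm of travel: 0.8 × 0.28 / (π × 0.875²) = 0.093128. Accumulating E over each segment gives final E = 6.7984.

G0 X0.00 Y0.00 Z3.92
G1 X10.50 Y0.00 E0.9778
G1 X10.50 Y24.50 E3.2595
G1 X0.00 Y24.50 E4.2373
G1 X0.00 Y18.50 E4.7961
G1 X1.50 Y18.50 E4.9358
G1 X1.50 Y11.50 E5.5877
G1 X0.00 Y11.50 E5.7274
G1 X0.00 Y0.00 E6.7984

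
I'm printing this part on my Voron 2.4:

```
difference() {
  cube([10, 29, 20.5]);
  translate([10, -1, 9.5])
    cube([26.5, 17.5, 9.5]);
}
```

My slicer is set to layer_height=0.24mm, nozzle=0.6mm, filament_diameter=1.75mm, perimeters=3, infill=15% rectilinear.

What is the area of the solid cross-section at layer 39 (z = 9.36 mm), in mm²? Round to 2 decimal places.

At z = 9.36 mm: the cube is present — its section is the full 10×29 rectangle (area 290.00 mm²); the cube at (10, -1) is absent (z outside [9.5, 19]); After the difference (first − rest): none of the subtracted shapes is present at this height, so the 10×29 cube is unchanged — area = 290.00 mm². Overall, the cross-section is a single solid region. Net area = 290.00 mm².

290.00 mm²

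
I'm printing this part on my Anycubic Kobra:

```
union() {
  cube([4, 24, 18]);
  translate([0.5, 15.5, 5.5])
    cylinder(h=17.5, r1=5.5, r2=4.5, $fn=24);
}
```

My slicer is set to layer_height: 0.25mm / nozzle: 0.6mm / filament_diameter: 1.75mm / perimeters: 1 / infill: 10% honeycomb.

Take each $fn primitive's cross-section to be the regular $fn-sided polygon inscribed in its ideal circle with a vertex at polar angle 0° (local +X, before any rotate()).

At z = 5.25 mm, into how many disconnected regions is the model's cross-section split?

1

At z = 5.25 mm: the cube (footprint 4×24) is included at this height; the cone at (0.5, 15.5) does not reach this height (z outside [5.5, 23]); Taking the union: only the 4×24 cube is present, so the union is just that shape — 1 connected region. The result has 1 disconnected region.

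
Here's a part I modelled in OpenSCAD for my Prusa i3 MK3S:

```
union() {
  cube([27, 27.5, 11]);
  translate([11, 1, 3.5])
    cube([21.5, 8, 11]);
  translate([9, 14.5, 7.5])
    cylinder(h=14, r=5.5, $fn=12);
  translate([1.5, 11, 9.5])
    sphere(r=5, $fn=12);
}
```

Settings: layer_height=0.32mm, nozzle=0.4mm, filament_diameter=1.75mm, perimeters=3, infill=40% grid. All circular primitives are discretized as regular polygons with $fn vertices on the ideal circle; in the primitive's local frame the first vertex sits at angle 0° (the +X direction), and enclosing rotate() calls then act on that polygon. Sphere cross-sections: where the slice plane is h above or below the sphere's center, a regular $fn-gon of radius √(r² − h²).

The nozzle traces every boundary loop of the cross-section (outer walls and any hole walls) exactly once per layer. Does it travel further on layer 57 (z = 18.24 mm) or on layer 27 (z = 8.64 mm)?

layer 27 (z = 8.64 mm)

Layer 57 (z = 18.24): the cube does not reach this height (z outside [0, 11]); the cube at (11, 1) is absent (z outside [3.5, 14.5]); the r=5.5 cylinder at (9, 14.5) contributes a regular 12-gon of circumradius 5.5 (perimeter = 2·12·5.500·sin(180°/12) = 34.16 mm); the sphere at (1.5, 11) does not reach this height (|z−center|=8.740 > r=5); Combining (union): only the r=5.5 cylinder at (9, 14.5) is present, so the union is just that shape — boundary = 34.16 mm. So its perimeter = 34.16 mm. Layer 27 (z = 8.64): the cube (footprint 27×27.5) is included at this height (perimeter 109.00 mm); the cube at (11, 1) (footprint 21.5×8) is included at this height (perimeter 59.00 mm); the cylinder at (9, 14.5): section is a regular 12-gon, circumradius r=5.5 (perimeter = 2·12·5.500·sin(180°/12) = 34.16 mm); the r=5 sphere at (1.5, 11) contributes a regular 12-gon of circumradius √(5²−0.86²) = 4.925 (perimeter = 2·12·4.925·sin(180°/12) = 30.60 mm); Combining (union): the regions partially overlap (shared area 269.31 mm²), so the edge portions inside another operand are dropped and the merged outline is re-measured after clipping — boundary = 123.14 mm. So its perimeter = 123.14 mm. Layer 27 is larger (123.14 vs 34.16 mm).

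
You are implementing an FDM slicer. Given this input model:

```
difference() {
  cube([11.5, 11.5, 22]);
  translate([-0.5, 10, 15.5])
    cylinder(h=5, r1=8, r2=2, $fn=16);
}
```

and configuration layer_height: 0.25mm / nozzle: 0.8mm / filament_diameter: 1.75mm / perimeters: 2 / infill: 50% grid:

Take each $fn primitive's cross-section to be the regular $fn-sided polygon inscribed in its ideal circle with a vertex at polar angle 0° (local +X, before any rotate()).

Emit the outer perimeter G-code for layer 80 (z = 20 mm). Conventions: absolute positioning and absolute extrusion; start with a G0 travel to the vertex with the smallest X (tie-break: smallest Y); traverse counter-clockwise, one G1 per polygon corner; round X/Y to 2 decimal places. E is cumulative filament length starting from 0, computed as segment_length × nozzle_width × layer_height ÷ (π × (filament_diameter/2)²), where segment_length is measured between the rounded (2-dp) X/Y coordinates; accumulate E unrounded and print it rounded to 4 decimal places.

At z = 20 mm: the cube (footprint 11.5×11.5) is included at this height; the cone at (-0.5, 10): at t=0.900 of its height the radius interpolates to r₁+(r₂−r₁)t = 2.600, giving a regular 16-gon of that circumradius; After the difference (first − rest): starting from the 11.5×11.5 cube, the cone at (-0.5, 10) partially overlaps it — only the 6.77 mm² overlap (of its 20.70 mm²) is removed, clipping the outline — 1 connected region. The outline is a single polygon with 10 vertices. Extrusion per mm of travel: 0.8 × 0.25 / (π × 0.875²) = 0.083150. Accumulating E over each segment gives final E = 3.7924.

G0 X0.00 Y0.00 Z20.00
G1 X11.50 Y0.00 E0.9562
G1 X11.50 Y11.50 E1.9125
G1 X1.56 Y11.50 E2.7390
G1 X1.90 Y10.99 E2.7899
G1 X2.10 Y10.00 E2.8739
G1 X1.90 Y9.01 E2.9579
G1 X1.34 Y8.16 E3.0425
G1 X0.49 Y7.60 E3.1272
G1 X0.00 Y7.50 E3.1688
G1 X0.00 Y0.00 E3.7924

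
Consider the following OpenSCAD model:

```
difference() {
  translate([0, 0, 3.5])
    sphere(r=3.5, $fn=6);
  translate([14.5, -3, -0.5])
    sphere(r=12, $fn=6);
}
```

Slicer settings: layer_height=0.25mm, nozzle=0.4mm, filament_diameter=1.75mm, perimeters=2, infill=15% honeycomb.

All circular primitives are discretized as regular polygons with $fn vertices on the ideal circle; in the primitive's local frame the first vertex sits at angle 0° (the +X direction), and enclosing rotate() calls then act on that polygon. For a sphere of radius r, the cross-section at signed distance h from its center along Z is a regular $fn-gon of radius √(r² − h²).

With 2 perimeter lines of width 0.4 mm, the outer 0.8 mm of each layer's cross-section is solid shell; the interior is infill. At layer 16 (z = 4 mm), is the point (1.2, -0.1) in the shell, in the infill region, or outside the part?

At z = 4 mm: the sphere: section is a regular 6-gon, circumradius = √(r²−h²) = √(3.5²−0.5²) = 3.464; the r=12 sphere at (14.5, -3) contributes a regular 6-gon of circumradius √(12²−4.5²) = 11.124; Taking the first minus the rest: starting from the r=3.5 sphere, the r=12 sphere at (14.5, -3) misses the remaining region (no effect) — 1 connected region. Overall, the cross-section is a single solid region. The nearest boundary edge runs (3.46, 0.00)→(1.73, -3.00); distance from the point to it = 1.91 mm. The point is inside the cross-section and 1.91 mm from the nearest boundary — more than the 0.8 mm shell width (2 × 0.4), so it's in the infill interior.

infill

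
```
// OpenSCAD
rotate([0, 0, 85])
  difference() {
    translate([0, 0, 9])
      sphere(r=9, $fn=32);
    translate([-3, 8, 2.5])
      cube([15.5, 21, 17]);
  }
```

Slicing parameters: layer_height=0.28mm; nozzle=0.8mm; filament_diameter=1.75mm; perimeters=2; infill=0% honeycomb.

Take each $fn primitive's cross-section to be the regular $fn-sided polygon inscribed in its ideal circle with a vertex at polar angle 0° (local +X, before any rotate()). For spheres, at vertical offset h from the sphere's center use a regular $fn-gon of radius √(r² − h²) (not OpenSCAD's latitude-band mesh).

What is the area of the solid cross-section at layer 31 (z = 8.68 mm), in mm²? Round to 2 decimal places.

At z = 8.68 mm: the r=9 sphere slices to a regular 32-gon of circumradius 8.994 (√(r²−h²) with h=0.32 from center) (area = (32/2)·8.994²·sin(360°/32) = 252.52 mm²); the cube at (-3, 8) is present — its section is the full 15.5×21 rectangle (area 325.50 mm²); Subtracting the remaining from the first: starting from the r=9 sphere (252.52 mm²), the 15.5×21 cube at (-3, 8) partially overlaps it — only the 5.02 mm² overlap (of its 325.50 mm²) is removed, clipping the outline — area = 247.50 mm²; (whole slice rotated 85° about Z — lengths, areas and connectivity unchanged). Overall, the cross-section is a single solid region. Net area = 247.50 mm².

247.50 mm²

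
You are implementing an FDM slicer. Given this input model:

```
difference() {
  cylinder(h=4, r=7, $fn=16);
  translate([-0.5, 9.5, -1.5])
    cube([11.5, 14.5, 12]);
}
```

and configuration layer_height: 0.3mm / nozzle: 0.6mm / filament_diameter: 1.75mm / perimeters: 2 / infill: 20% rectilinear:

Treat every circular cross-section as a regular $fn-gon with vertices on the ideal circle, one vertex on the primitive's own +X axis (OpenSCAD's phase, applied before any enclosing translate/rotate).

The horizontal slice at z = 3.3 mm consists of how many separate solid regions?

1

At z = 3.3 mm: the r=7 cylinder contributes a regular 16-gon of circumradius 7; the 11.5×14.5 cube at (-0.5, 9.5) contributes its full rectangle; After the difference (first − rest): starting from the r=7 cylinder, the 11.5×14.5 cube at (-0.5, 9.5) misses the remaining region (no effect) — 1 connected region. The result has 1 disconnected region.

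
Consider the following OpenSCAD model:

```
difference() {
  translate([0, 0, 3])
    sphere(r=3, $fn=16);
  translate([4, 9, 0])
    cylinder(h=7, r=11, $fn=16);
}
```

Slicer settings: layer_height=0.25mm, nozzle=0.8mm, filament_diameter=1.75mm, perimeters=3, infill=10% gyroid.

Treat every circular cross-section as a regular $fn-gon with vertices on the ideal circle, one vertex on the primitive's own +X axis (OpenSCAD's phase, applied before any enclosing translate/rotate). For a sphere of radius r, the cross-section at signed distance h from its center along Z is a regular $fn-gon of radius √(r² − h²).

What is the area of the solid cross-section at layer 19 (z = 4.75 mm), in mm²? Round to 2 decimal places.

4.75 mm²

At z = 4.75 mm: the r=3 sphere slices to a regular 16-gon of circumradius 2.437 (√(r²−h²) with h=1.75 from center) (area = (16/2)·2.437²·sin(360°/16) = 18.18 mm²); the r=11 cylinder at (4, 9) contributes a regular 16-gon of circumradius 11 (area = (16/2)·11.000²·sin(360°/16) = 370.44 mm²); After the difference (first − rest): starting from the r=3 sphere (18.18 mm²), the r=11 cylinder at (4, 9) partially overlaps it — only the 13.43 mm² overlap (of its 370.44 mm²) is removed, clipping the outline — area = 4.75 mm². Overall, the cross-section is a single solid region. Net area = 4.75 mm².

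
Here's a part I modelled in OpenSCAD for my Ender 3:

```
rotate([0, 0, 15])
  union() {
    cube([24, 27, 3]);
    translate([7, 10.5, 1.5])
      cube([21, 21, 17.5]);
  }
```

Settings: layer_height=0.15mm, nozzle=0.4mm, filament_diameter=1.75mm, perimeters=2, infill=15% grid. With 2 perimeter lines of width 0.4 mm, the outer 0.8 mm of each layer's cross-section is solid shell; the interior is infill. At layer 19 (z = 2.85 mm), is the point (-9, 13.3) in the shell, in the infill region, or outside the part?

At z = 2.85 mm: the 24×27 cube contributes its full rectangle; the 21×21 cube at (7, 10.5) contributes its full rectangle; Combining (union): the regions partially overlap (shared area 280.50 mm²), so overlapping operands fuse into one piece — 1 connected region; (whole slice rotated 15° about Z — lengths, areas and connectivity unchanged). Overall, the cross-section is a single solid region. Undo the 15° rotation: the query point maps to (-5.251, 15.176) in the un-rotated model frame. The nearest boundary edge runs (0.00, 0.00)→(0.00, 27.00); distance from the point to it = 5.25 mm. The point is not inside any of the regions above, so it lies outside the cross-section (5.25 mm from the nearest boundary).

outside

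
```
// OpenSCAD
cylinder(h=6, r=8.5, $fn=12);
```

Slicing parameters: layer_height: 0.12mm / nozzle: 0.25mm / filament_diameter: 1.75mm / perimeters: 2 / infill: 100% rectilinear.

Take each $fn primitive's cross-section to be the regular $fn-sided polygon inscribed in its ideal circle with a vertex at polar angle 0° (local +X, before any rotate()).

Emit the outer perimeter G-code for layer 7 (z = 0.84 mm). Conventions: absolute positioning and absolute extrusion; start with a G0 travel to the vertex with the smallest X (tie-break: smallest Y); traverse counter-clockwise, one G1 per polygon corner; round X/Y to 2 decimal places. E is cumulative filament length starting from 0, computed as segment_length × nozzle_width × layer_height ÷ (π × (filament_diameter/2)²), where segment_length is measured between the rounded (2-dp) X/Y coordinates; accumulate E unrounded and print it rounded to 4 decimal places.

At z = 0.84 mm: the cylinder: section is a regular 12-gon, circumradius r=8.5. The outline is a single polygon with 12 vertices. Extrusion per mm of travel: 0.25 × 0.12 / (π × 0.875²) = 0.012473. Accumulating E over each segment gives final E = 0.6585.

G0 X-8.50 Y0.00 Z0.84
G1 X-7.36 Y-4.25 E0.0549
G1 X-4.25 Y-7.36 E0.1097
G1 X0.00 Y-8.50 E0.1646
G1 X4.25 Y-7.36 E0.2195
G1 X7.36 Y-4.25 E0.2744
G1 X8.50 Y0.00 E0.3292
G1 X7.36 Y4.25 E0.3841
G1 X4.25 Y7.36 E0.4390
G1 X0.00 Y8.50 E0.4939
G1 X-4.25 Y7.36 E0.5487
G1 X-7.36 Y4.25 E0.6036
G1 X-8.50 Y0.00 E0.6585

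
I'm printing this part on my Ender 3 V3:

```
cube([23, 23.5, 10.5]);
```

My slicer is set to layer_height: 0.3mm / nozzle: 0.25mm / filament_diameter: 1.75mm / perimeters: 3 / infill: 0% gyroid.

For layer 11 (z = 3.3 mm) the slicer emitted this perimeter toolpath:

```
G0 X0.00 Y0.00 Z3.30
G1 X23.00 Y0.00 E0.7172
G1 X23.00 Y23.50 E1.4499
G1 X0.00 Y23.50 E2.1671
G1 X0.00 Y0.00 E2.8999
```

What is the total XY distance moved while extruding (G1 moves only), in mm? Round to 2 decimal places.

Sum the Euclidean lengths of each G1 segment: total = 93.00 mm.

93.00 mm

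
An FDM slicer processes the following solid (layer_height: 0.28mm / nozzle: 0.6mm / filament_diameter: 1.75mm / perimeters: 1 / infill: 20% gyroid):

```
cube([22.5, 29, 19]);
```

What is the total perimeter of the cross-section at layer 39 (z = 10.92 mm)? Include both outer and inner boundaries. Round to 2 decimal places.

At z = 10.92 mm: the cube is present — its section is the full 22.5×29 rectangle (perimeter 103.00 mm). Overall, the cross-section is a single solid region. Total boundary length (outer) = 103.00 mm.

103.00 mm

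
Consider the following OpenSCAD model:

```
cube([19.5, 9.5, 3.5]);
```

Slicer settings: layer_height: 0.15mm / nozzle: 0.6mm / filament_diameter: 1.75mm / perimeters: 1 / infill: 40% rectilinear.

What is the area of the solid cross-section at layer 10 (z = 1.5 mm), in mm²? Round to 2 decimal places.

At z = 1.5 mm: the cube is present — its section is the full 19.5×9.5 rectangle (area 185.25 mm²). Overall, the cross-section is a single solid region. Net area = 185.25 mm².

185.25 mm²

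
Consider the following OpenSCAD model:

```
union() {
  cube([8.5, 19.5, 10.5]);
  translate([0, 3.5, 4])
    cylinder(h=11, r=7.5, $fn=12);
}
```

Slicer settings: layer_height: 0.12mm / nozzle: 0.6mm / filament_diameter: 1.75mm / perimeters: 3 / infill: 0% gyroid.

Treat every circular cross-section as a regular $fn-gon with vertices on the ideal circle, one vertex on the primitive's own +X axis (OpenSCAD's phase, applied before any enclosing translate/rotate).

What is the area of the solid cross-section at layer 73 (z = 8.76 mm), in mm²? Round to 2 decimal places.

267.70 mm²

At z = 8.76 mm: the cube is present — its section is the full 8.5×19.5 rectangle (area 165.75 mm²); the r=7.5 cylinder at (0, 3.5) contributes a regular 12-gon of circumradius 7.5 (area = (12/2)·7.500²·sin(360°/12) = 168.75 mm²); Taking the union: the regions partially overlap — summed areas 334.50 mm² minus the doubly-counted overlap 66.80 mm² gives 267.70 mm² — area = 267.70 mm². Overall, the cross-section is a single solid region. Net area = 267.70 mm².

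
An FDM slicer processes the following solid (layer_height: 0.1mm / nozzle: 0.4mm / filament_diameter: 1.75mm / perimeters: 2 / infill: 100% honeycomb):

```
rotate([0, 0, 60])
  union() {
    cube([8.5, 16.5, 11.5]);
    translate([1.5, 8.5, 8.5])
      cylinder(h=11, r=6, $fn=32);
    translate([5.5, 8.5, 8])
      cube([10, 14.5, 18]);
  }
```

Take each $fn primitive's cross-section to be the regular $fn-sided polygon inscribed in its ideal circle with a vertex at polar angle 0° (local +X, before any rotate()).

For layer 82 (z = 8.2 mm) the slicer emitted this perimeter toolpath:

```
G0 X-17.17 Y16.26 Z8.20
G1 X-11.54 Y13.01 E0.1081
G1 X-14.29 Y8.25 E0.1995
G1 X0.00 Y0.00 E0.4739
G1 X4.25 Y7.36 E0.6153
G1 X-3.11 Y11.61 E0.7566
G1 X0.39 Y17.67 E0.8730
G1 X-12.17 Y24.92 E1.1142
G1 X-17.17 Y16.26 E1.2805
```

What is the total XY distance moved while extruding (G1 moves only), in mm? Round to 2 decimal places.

Sum the Euclidean lengths of each G1 segment: total = 77.00 mm.

77.00 mm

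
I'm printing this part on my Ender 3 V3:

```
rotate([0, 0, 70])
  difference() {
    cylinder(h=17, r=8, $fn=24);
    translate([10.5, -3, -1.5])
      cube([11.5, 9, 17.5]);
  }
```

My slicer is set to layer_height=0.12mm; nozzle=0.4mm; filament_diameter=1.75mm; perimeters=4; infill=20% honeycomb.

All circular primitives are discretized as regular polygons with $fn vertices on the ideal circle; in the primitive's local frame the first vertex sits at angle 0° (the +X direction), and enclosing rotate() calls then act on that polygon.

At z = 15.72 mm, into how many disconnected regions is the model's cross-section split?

At z = 15.72 mm: the r=8 cylinder gives a regular 24-gon of circumradius 8 (constant along its height); the 11.5×9 cube at (10.5, -3) contributes its full rectangle; Subtracting the remaining from the first: starting from the r=8 cylinder, the 11.5×9 cube at (10.5, -3) misses the remaining region (no effect) — 1 connected region; (whole slice rotated 70° about Z — lengths, areas and connectivity unchanged). The result has 1 disconnected region.

1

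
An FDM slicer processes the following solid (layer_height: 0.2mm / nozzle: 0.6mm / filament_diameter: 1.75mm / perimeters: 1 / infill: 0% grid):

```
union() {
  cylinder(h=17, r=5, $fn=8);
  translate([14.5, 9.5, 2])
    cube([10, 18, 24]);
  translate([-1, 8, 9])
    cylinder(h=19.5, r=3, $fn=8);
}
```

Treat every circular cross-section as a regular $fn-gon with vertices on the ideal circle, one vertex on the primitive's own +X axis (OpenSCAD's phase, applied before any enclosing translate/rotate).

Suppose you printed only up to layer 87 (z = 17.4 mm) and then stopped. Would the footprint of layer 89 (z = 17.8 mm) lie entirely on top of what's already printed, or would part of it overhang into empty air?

Compare the two slices. At z = 17.4: the cylinder is absent (z outside [0, 17]); the cube at (14.5, 9.5) is present — its section is the full 10×18 rectangle (area 180.00 mm²); the r=3 cylinder at (-1, 8) contributes a regular 8-gon of circumradius 3 (area = (8/2)·3.000²·sin(360°/8) = 25.46 mm²); Merging all regions: the 2 present regions are separate (no shared area or edge), so areas and boundary lengths simply add and each stays a separate island — area = 205.46 mm². At z = 17.8: the cylinder is absent (z outside [0, 17]); the 10×18 cube at (14.5, 9.5) contributes its full rectangle (area 180.00 mm²); the r=3 cylinder at (-1, 8) gives a regular 8-gon of circumradius 3 (constant along its height) (area = (8/2)·3.000²·sin(360°/8) = 25.46 mm²); Taking the union: the 2 present regions are separate (no shared area or edge), so areas and boundary lengths simply add and each stays a separate island — area = 205.46 mm². Checking containment: the cross-section at z = 17.8 is a subset of the cross-section at z = 17.4.

entirely on top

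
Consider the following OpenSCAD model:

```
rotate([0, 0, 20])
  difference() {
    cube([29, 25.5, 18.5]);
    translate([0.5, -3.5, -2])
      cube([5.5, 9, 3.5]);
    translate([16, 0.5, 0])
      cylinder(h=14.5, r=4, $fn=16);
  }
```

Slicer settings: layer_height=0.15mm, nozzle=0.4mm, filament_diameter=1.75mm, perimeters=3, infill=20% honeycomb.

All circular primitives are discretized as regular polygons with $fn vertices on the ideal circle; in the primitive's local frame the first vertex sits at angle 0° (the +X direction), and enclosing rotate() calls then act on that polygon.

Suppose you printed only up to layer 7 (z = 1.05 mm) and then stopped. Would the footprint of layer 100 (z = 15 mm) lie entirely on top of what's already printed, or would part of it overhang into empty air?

Compare the two slices. At z = 1.05: the cube is present — its section is the full 29×25.5 rectangle (area 739.50 mm²); the 5.5×9 cube at (0.5, -3.5) contributes its full rectangle (area 49.50 mm²); the cylinder at (16, 0.5): section is a regular 16-gon, circumradius r=4 (area = (16/2)·4.000²·sin(360°/16) = 48.98 mm²); After the difference (first − rest): starting from the 29×25.5 cube (739.50 mm²), the 5.5×9 cube at (0.5, -3.5) partially overlaps it — only the 30.25 mm² overlap (of its 49.50 mm²) is removed, clipping the outline; the r=4 cylinder at (16, 0.5) partially overlaps it — only the 28.44 mm² overlap (of its 48.98 mm²) is removed, clipping the outline — area = 680.81 mm²; (rotated 20° about Z; rotation is an isometry so areas/perimeters/island counts are preserved). At z = 15: the 29×25.5 cube contributes its full rectangle (area 739.50 mm²); the cube at (0.5, -3.5) is not intersected at this z (z outside [-2, 1.5]); the cylinder at (16, 0.5) is absent (z outside [0, 14.5]); Subtracting the remaining from the first: none of the subtracted shapes is present at this height, so the 29×25.5 cube is unchanged — area = 739.50 mm²; (rotated 20° about Z; rotation is an isometry so areas/perimeters/island counts are preserved). Checking containment: at z = 15 the cross-section extends beyond the z = 1.05 cross-section by about 58.69 mm².

part overhangs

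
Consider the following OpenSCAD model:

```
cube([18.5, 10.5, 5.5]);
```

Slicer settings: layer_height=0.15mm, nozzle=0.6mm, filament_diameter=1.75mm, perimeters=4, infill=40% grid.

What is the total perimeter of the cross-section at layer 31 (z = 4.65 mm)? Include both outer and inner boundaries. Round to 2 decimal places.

58.00 mm

At z = 4.65 mm: the 18.5×10.5 cube contributes its full rectangle (perimeter 58.00 mm). Overall, the cross-section is a single solid region. Total boundary length (outer) = 58.00 mm.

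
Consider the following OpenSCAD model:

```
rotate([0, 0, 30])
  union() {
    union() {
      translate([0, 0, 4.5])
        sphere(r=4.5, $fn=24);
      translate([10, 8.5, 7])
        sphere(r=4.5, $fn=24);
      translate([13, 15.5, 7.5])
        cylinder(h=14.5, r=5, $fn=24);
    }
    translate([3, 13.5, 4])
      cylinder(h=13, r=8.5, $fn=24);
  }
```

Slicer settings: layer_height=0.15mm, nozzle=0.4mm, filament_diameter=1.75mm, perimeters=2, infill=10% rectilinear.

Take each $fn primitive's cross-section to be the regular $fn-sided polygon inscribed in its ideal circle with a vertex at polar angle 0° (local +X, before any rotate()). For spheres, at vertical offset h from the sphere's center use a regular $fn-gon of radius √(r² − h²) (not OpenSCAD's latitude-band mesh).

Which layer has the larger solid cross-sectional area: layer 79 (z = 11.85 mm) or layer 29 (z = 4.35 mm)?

Layer 79 (z = 11.85): the sphere is not intersected at this z (|z−center|=7.350 > r=4.5); the sphere at (10, 8.5) is absent (|z−center|=4.850 > r=4.5); the cylinder at (13, 15.5): section is a regular 24-gon, circumradius r=5 (area = (24/2)·5.000²·sin(360°/24) = 77.65 mm²); Taking the union: only the r=5 cylinder at (13, 15.5) is present, so the union is just that shape — area = 77.65 mm²; the cylinder at (3, 13.5): section is a regular 24-gon, circumradius r=8.5 (area = (24/2)·8.500²·sin(360°/24) = 224.40 mm²); Combining (union): the regions partially overlap — summed areas 302.04 mm² minus the doubly-counted overlap 18.35 mm² gives 283.69 mm² — area = 283.69 mm²; (rotated 30° about Z; rotation is an isometry so areas/perimeters/island counts are preserved). So its area = 283.69 mm². Layer 29 (z = 4.35): the r=4.5 sphere slices to a regular 24-gon of circumradius 4.497 (√(r²−h²) with h=0.15 from center) (area = (24/2)·4.497²·sin(360°/24) = 62.82 mm²); the r=4.5 sphere at (10, 8.5) contributes a regular 24-gon of circumradius √(4.5²−2.65²) = 3.637 (area = (24/2)·3.637²·sin(360°/24) = 41.08 mm²); the cylinder at (13, 15.5) is not intersected at this z (z outside [7.5, 22]); Taking the union: the 2 present regions are separate (no shared area or edge), so areas and boundary lengths simply add and each stays a separate island — area = 103.91 mm²; the cylinder at (3, 13.5): section is a regular 24-gon, circumradius r=8.5 (area = (24/2)·8.500²·sin(360°/24) = 224.40 mm²); Merging all regions: the regions partially overlap — summed areas 328.30 mm² minus the doubly-counted overlap 17.62 mm² gives 310.69 mm² — area = 310.69 mm²; (whole slice rotated 30° about Z — lengths, areas and connectivity unchanged). So its area = 310.69 mm². Layer 29 is larger (310.69 vs 283.69 mm²).

layer 29 (z = 4.35 mm)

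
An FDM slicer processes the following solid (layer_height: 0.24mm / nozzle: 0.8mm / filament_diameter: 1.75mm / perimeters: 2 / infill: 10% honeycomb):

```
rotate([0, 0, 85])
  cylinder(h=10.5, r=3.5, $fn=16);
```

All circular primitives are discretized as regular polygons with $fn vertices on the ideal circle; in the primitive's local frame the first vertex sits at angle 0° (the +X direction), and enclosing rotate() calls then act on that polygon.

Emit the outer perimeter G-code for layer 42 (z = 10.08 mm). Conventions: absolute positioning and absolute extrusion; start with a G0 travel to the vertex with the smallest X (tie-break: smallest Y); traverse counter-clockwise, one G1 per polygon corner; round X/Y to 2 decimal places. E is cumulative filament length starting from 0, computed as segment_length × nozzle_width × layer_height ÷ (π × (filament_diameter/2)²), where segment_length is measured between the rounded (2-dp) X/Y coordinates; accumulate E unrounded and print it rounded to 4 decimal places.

G0 X-3.49 Y0.31 Z10.08
G1 X-3.34 Y-1.05 E0.1092
G1 X-2.68 Y-2.25 E0.2185
G1 X-1.62 Y-3.10 E0.3270
G1 X-0.31 Y-3.49 E0.4361
G1 X1.05 Y-3.34 E0.5453
G1 X2.25 Y-2.68 E0.6546
G1 X3.10 Y-1.62 E0.7631
G1 X3.49 Y-0.31 E0.8722
G1 X3.34 Y1.05 E0.9814
G1 X2.68 Y2.25 E1.0908
G1 X1.62 Y3.10 E1.1992
G1 X0.31 Y3.49 E1.3083
G1 X-1.05 Y3.34 E1.4175
G1 X-2.25 Y2.68 E1.5269
G1 X-3.10 Y1.62 E1.6353
G1 X-3.49 Y0.31 E1.7444

At z = 10.08 mm: the r=3.5 cylinder gives a regular 16-gon of circumradius 3.5 (constant along its height); (whole slice rotated 85° about Z — lengths, areas and connectivity unchanged). The outline is a single polygon with 16 vertices. Extrusion per mm of travel: 0.8 × 0.24 / (π × 0.875²) = 0.079824. Accumulating E over each segment gives final E = 1.7444.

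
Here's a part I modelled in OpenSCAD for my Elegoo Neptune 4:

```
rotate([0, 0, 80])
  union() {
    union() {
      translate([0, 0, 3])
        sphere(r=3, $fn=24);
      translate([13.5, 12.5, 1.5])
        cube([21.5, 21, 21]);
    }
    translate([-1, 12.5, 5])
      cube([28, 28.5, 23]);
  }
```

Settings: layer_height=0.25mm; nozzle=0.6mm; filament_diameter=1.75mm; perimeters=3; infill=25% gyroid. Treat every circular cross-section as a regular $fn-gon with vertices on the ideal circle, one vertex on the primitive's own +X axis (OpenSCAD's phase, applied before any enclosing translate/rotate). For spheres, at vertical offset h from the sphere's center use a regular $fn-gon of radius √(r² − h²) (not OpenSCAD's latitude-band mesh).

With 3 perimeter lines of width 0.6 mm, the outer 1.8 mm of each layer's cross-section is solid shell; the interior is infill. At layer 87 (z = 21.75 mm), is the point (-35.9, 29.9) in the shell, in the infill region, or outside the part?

At z = 21.75 mm: the sphere is not intersected at this z (|z−center|=18.750 > r=3); the cube at (13.5, 12.5) is present — its section is the full 21.5×21 rectangle; Merging all regions: only the 21.5×21 cube at (13.5, 12.5) is present, so the union is just that shape — 1 connected region; the 28×28.5 cube at (-1, 12.5) contributes its full rectangle; Merging all regions: the regions partially overlap (shared area 283.50 mm²), so overlapping operands fuse into one piece — 1 connected region; (rotated 80° about Z; rotation is an isometry so areas/perimeters/island counts are preserved). Overall, the cross-section is a single solid region. Undo the 80° rotation: the query point maps to (23.212, 40.547) in the un-rotated model frame. The nearest boundary edge runs (-1.00, 41.00)→(27.00, 41.00); distance from the point to it = 0.45 mm. The point is inside the cross-section, 0.45 mm from the nearest boundary — within the 1.8 mm shell band (3 × 0.6).

shell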